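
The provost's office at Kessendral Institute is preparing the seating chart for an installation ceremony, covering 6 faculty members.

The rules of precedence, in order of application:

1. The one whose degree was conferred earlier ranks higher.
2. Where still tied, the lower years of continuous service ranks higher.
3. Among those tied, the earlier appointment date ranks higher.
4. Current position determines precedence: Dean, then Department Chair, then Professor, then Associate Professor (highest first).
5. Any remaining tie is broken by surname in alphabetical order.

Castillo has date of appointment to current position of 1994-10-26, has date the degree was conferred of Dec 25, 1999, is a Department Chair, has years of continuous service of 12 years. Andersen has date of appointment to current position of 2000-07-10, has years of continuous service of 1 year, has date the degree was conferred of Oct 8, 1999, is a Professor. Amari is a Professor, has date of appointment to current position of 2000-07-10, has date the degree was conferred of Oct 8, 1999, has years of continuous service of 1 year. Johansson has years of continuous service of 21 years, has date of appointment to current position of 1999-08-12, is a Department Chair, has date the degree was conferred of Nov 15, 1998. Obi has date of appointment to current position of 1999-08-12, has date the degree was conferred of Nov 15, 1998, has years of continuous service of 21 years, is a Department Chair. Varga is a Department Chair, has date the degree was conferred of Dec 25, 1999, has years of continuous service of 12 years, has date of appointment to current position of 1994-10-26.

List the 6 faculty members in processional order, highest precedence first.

By date the degree was conferred (earlier first): Johansson and Obi (both Nov 15, 1998); then Amari and Andersen (both Oct 8, 1999); then Castillo and Varga (both Dec 25, 1999).
Johansson and Obi both have years of continuous service 21 years, so the next rule applies.
Johansson and Obi both have date of appointment to current position 1999-08-12, so the next rule applies.
Johansson and Obi are each Department Chair, so the next rule applies.
Among Johansson and Obi, alphabetically by surname: Johansson before Obi.
Amari and Andersen both have years of continuous service 1 year, so the next rule applies.
Amari and Andersen both have date of appointment to current position 2000-07-10, so the next rule applies.
Amari and Andersen are each Professor, so the next rule applies.
Among Amari and Andersen, alphabetically by surname: Amari before Andersen.
Castillo and Varga both have years of continuous service 12 years, so the next rule applies.
Castillo and Varga both have date of appointment to current position 1994-10-26, so the next rule applies.
Castillo and Varga are each Department Chair, so the next rule applies.
Among Castillo and Varga, alphabetically by surname: Castillo before Varga.
Full order: Johansson, Obi, Amari, Andersen, Castillo, Varga.

Johansson, Obi, Amari, Andersen, Castillo, Varga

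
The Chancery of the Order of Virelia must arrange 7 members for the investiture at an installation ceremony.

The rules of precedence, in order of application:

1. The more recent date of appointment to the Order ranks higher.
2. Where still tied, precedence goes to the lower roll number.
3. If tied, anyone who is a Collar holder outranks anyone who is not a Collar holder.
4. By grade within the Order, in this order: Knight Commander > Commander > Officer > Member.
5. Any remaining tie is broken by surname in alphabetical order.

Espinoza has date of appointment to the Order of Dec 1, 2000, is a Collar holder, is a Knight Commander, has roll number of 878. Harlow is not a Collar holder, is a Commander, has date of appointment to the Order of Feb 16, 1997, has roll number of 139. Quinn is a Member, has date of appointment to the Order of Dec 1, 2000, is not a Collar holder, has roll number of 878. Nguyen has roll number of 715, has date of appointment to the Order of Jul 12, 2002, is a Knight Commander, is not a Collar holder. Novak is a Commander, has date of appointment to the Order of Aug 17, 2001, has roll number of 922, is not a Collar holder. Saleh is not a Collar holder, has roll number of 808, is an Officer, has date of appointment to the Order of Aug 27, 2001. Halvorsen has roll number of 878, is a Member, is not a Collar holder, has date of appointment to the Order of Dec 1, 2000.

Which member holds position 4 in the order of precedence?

By date of appointment to the Order (later first): Nguyen (Jul 12, 2002); then Saleh (Aug 27, 2001); then Novak (Aug 17, 2001); then Espinoza, Halvorsen and Quinn (each Dec 1, 2000); then Harlow (Feb 16, 1997).
Espinoza, Halvorsen and Quinn all have roll number 878, so the next rule applies.
Among Espinoza, Halvorsen and Quinn, a Collar holder before not a Collar holder: Espinoza (a Collar holder) before Halvorsen and Quinn (not a Collar holder).
Halvorsen and Quinn are each Member, so the next rule applies.
Among Halvorsen and Quinn, alphabetically by surname: Halvorsen before Quinn.
Order: Nguyen, Saleh, Novak, Espinoza, Halvorsen, Quinn, Harlow.

Espinoza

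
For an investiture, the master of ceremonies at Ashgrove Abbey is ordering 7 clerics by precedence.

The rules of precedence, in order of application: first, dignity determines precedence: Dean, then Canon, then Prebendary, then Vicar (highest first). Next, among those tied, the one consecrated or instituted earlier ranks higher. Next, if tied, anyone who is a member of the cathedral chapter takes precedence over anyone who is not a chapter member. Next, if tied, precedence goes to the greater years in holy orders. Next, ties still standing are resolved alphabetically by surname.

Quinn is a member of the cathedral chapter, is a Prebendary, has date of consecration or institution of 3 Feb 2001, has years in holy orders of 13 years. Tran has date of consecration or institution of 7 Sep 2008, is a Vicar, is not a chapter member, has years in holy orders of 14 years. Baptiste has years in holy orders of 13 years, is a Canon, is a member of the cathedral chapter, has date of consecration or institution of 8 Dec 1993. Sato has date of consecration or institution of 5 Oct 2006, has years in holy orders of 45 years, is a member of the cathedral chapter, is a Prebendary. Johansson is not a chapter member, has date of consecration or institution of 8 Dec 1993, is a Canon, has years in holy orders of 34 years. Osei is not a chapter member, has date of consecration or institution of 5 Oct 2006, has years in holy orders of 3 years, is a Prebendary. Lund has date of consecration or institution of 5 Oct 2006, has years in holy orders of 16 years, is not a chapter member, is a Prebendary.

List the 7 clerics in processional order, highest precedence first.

Baptiste, Johansson, Quinn, Sato, Lund, Osei, Tran

By dignity: Baptiste and Johansson (Canon); then Quinn, Sato, Lund and Osei (Prebendary); then Tran (Vicar).
Baptiste and Johansson both have date of consecration or institution 8 Dec 1993, so the next rule applies.
Among Baptiste and Johansson, a member of the cathedral chapter before not a chapter member: Baptiste (a member of the cathedral chapter) before Johansson (not a chapter member).
Among Quinn, Sato, Lund and Osei, by date of consecration or institution (earlier first): Quinn (3 Feb 2001) before Sato, Lund and Osei (5 Oct 2006).
Among Sato, Lund and Osei, a member of the cathedral chapter before not a chapter member: Sato (a member of the cathedral chapter) before Lund and Osei (not a chapter member).
Among Lund and Osei, by years in holy orders (higher first): Lund (16 years) before Osei (3 years).
Full order: Baptiste, Johansson, Quinn, Sato, Lund, Osei, Tran.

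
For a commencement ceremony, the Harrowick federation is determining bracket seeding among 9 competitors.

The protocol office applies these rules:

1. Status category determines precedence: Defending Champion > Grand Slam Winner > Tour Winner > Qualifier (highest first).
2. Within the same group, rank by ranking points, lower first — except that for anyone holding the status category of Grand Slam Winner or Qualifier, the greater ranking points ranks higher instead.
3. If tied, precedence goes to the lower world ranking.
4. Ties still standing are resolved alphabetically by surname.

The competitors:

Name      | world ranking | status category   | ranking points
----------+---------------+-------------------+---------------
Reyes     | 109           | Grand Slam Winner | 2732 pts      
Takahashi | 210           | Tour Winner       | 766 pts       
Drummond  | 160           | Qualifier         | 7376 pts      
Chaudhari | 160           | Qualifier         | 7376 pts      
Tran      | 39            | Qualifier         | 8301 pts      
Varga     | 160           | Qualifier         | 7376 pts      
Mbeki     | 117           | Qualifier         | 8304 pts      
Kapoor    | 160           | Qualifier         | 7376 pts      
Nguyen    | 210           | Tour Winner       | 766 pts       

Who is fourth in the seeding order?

Mbeki

By status category: Reyes (Grand Slam Winner); then Nguyen and Takahashi (Tour Winner); then Mbeki, Tran, Chaudhari, Drummond, Kapoor and Varga (Qualifier).
Nguyen and Takahashi both have ranking points 766 pts, so the next rule applies.
Nguyen and Takahashi both have world ranking 210, so the next rule applies.
Among Nguyen and Takahashi, alphabetically by surname: Nguyen before Takahashi.
Among Mbeki, Tran, Chaudhari, Drummond, Kapoor and Varga, by ranking points (higher first) (reversed rule for this group): Mbeki (8304 pts) before Tran (8301 pts) before Chaudhari, Drummond, Kapoor and Varga (7376 pts).
Chaudhari, Drummond, Kapoor and Varga all have world ranking 160, so the next rule applies.
Among Chaudhari, Drummond, Kapoor and Varga, alphabetically by surname: Chaudhari before Drummond before Kapoor before Varga.
Order: Reyes, Nguyen, Takahashi, Mbeki, Tran, Chaudhari, Drummond, Kapoor, Varga.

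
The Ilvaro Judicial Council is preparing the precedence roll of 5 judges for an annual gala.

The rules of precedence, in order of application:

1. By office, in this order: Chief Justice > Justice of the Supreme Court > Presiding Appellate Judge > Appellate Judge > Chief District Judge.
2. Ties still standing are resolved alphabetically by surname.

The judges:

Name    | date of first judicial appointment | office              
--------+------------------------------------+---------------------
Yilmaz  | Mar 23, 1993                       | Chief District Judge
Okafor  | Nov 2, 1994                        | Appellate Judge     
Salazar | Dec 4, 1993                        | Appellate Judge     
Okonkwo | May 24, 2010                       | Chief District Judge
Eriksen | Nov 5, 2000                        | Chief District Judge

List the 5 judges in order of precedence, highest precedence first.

By office: Okafor and Salazar (Appellate Judge); then Eriksen, Okonkwo and Yilmaz (Chief District Judge).
Among Okafor and Salazar, alphabetically by surname: Okafor before Salazar.
Among Eriksen, Okonkwo and Yilmaz, alphabetically by surname: Eriksen before Okonkwo before Yilmaz.
Full order: Okafor, Salazar, Eriksen, Okonkwo, Yilmaz.

Okafor, Salazar, Eriksen, Okonkwo, Yilmaz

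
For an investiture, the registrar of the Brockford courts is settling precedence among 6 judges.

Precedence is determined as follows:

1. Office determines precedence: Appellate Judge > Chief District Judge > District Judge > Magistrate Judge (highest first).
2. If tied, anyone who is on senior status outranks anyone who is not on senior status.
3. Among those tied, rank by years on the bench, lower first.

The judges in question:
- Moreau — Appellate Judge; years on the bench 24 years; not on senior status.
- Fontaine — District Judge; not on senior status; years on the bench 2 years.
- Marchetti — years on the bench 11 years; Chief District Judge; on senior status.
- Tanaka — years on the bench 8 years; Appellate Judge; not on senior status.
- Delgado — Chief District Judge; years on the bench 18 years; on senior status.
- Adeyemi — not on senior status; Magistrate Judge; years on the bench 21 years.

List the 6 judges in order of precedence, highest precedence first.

By office: Tanaka and Moreau (Appellate Judge); then Marchetti and Delgado (Chief District Judge); then Fontaine (District Judge); then Adeyemi (Magistrate Judge).
Tanaka and Moreau are each not on senior status, so the next rule applies.
Among Tanaka and Moreau, by years on the bench (lower first): Tanaka (8 years) before Moreau (24 years).
Marchetti and Delgado are each on senior status, so the next rule applies.
Among Marchetti and Delgado, by years on the bench (lower first): Marchetti (11 years) before Delgado (18 years).
Full order: Tanaka, Moreau, Marchetti, Delgado, Fontaine, Adeyemi.

Tanaka, Moreau, Marchetti, Delgado, Fontaine, Adeyemi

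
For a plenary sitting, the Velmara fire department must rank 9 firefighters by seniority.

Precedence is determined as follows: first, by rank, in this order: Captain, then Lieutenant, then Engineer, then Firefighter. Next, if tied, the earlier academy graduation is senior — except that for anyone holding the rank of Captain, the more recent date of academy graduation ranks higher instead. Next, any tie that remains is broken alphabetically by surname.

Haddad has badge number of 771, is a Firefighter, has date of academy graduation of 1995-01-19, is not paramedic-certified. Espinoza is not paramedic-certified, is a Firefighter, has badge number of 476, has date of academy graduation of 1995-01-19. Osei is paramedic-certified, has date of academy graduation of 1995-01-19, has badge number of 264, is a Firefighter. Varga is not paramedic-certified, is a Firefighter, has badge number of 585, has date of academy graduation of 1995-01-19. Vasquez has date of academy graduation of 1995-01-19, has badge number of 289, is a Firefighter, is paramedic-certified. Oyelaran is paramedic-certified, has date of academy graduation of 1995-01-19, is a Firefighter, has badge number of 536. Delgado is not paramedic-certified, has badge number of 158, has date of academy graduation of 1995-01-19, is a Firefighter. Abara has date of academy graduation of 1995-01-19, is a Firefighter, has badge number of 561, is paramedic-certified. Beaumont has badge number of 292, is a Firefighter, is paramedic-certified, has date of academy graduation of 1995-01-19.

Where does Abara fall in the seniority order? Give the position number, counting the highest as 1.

By rank: Abara, Beaumont, Delgado, Espinoza, Haddad, Osei, Oyelaran, Varga and Vasquez (Firefighter).
Abara, Beaumont, Delgado, Espinoza, Haddad, Osei, Oyelaran, Varga and Vasquez all have date of academy graduation 1995-01-19, so the next rule applies.
Among Abara, Beaumont, Delgado, Espinoza, Haddad, Osei, Oyelaran, Varga and Vasquez, alphabetically by surname: Abara before Beaumont before Delgado before Espinoza before Haddad before Osei before Oyelaran before Varga before Vasquez.
Order: Abara, Beaumont, Delgado, Espinoza, Haddad, Osei, Oyelaran, Varga, Vasquez. So position 1.

1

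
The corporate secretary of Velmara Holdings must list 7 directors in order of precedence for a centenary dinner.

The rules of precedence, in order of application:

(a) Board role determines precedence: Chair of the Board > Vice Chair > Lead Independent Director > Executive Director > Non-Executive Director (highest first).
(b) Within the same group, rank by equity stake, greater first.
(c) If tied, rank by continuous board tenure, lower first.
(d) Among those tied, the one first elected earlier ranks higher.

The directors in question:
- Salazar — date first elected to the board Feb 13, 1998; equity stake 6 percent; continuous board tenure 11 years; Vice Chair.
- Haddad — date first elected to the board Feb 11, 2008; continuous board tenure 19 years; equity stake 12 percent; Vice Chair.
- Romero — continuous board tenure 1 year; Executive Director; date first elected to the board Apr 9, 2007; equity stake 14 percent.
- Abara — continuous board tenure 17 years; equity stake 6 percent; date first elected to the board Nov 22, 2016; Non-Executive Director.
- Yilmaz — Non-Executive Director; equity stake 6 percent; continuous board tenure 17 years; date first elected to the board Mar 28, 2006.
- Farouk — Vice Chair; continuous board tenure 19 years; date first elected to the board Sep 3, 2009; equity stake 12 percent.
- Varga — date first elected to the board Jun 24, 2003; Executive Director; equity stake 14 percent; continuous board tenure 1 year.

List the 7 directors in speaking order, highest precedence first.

By board role: Haddad, Farouk and Salazar (Vice Chair); then Varga and Romero (Executive Director); then Yilmaz and Abara (Non-Executive Director).
Among Haddad, Farouk and Salazar, by equity stake (higher first): Haddad and Farouk (12 percent) before Salazar (6 percent).
Haddad and Farouk both have continuous board tenure 19 years, so the next rule applies.
Among Haddad and Farouk, by date first elected to the board (earlier first): Haddad (Feb 11, 2008) before Farouk (Sep 3, 2009).
Varga and Romero both have equity stake 14 percent, so the next rule applies.
Varga and Romero both have continuous board tenure 1 year, so the next rule applies.
Among Varga and Romero, by date first elected to the board (earlier first): Varga (Jun 24, 2003) before Romero (Apr 9, 2007).
Yilmaz and Abara both have equity stake 6 percent, so the next rule applies.
Yilmaz and Abara both have continuous board tenure 17 years, so the next rule applies.
Among Yilmaz and Abara, by date first elected to the board (earlier first): Yilmaz (Mar 28, 2006) before Abara (Nov 22, 2016).
Full order: Haddad, Farouk, Salazar, Varga, Romero, Yilmaz, Abara.

Haddad, Farouk, Salazar, Varga, Romero, Yilmaz, Abara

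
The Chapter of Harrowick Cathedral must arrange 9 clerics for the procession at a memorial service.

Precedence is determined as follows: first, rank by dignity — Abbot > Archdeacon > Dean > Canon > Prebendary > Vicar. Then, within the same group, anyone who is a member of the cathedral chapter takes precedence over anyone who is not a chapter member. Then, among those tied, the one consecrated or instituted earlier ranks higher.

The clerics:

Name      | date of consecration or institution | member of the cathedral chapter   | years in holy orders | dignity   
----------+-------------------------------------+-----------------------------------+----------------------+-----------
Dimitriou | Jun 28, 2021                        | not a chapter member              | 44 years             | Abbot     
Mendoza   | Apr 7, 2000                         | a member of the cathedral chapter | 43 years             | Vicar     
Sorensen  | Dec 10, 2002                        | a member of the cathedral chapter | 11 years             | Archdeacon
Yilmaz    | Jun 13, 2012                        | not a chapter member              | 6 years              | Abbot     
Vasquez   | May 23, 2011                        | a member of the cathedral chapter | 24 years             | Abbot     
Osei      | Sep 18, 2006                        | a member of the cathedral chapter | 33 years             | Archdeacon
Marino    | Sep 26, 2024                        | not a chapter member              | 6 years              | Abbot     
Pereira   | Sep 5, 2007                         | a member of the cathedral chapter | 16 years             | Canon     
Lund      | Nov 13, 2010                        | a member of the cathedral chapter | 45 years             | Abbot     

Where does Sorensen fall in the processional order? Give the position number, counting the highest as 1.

6

By dignity: Lund, Vasquez, Yilmaz, Dimitriou and Marino (Abbot); then Sorensen and Osei (Archdeacon); then Pereira (Canon); then Mendoza (Vicar).
Among Lund, Vasquez, Yilmaz, Dimitriou and Marino, a member of the cathedral chapter before not a chapter member: Lund and Vasquez (a member of the cathedral chapter) before Yilmaz, Dimitriou and Marino (not a chapter member).
Among Lund and Vasquez, by date of consecration or institution (earlier first): Lund (Nov 13, 2010) before Vasquez (May 23, 2011).
Among Yilmaz, Dimitriou and Marino, by date of consecration or institution (earlier first): Yilmaz (Jun 13, 2012) before Dimitriou (Jun 28, 2021) before Marino (Sep 26, 2024).
Sorensen and Osei are each a member of the cathedral chapter, so the next rule applies.
Among Sorensen and Osei, by date of consecration or institution (earlier first): Sorensen (Dec 10, 2002) before Osei (Sep 18, 2006).
Order: Lund, Vasquez, Yilmaz, Dimitriou, Marino, Sorensen, Osei, Pereira, Mendoza. So position 6.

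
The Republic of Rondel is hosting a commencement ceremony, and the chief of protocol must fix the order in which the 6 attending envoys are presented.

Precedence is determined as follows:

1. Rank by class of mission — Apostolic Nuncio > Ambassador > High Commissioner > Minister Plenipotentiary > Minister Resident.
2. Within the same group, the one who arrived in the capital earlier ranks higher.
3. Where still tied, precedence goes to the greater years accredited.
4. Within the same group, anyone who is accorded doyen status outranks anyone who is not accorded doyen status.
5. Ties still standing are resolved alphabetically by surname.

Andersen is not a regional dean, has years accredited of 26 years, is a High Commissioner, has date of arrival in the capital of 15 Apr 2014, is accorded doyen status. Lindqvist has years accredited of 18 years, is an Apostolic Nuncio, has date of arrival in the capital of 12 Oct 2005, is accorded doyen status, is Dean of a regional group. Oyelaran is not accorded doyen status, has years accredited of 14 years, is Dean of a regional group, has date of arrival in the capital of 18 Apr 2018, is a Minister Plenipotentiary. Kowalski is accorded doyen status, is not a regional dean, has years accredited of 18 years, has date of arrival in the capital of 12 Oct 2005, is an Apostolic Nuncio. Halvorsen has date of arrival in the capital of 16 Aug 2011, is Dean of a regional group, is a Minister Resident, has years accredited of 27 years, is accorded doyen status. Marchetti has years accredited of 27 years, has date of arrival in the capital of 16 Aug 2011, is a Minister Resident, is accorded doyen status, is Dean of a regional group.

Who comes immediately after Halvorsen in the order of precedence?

By class of mission: Kowalski and Lindqvist (Apostolic Nuncio); then Andersen (High Commissioner); then Oyelaran (Minister Plenipotentiary); then Halvorsen and Marchetti (Minister Resident).
Kowalski and Lindqvist both have date of arrival in the capital 12 Oct 2005, so the next rule applies.
Kowalski and Lindqvist both have years accredited 18 years, so the next rule applies.
Kowalski and Lindqvist are each accorded doyen status, so the next rule applies.
Among Kowalski and Lindqvist, alphabetically by surname: Kowalski before Lindqvist.
Halvorsen and Marchetti both have date of arrival in the capital 16 Aug 2011, so the next rule applies.
Halvorsen and Marchetti both have years accredited 27 years, so the next rule applies.
Halvorsen and Marchetti are each accorded doyen status, so the next rule applies.
Among Halvorsen and Marchetti, alphabetically by surname: Halvorsen before Marchetti.
Order: Kowalski, Lindqvist, Andersen, Oyelaran, Halvorsen, Marchetti.

Marchetti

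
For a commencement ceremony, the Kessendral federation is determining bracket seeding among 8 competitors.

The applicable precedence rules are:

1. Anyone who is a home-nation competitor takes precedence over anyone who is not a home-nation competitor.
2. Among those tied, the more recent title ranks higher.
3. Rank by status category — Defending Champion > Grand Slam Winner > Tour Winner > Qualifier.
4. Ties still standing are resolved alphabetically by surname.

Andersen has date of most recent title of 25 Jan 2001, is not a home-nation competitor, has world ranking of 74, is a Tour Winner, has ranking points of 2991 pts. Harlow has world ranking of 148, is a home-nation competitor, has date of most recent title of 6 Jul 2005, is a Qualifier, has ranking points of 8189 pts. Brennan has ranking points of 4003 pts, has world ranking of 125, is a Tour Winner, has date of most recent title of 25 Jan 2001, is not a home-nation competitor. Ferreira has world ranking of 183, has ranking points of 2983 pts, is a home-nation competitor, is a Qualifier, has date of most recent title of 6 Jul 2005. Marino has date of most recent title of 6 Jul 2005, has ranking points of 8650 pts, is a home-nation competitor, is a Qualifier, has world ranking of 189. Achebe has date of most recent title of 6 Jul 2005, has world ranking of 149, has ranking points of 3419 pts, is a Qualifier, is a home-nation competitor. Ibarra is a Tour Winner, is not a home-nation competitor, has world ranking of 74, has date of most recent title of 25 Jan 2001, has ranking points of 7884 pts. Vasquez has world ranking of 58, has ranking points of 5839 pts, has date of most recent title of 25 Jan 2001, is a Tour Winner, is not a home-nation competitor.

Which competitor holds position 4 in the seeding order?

Marino

By the first rule: Achebe, Ferreira, Harlow and Marino (each a home-nation competitor); then Andersen, Brennan, Ibarra and Vasquez (each not a home-nation competitor).
Achebe, Ferreira, Harlow and Marino all have date of most recent title 6 Jul 2005, so the next rule applies.
Achebe, Ferreira, Harlow and Marino are each Qualifier, so the next rule applies.
Among Achebe, Ferreira, Harlow and Marino, alphabetically by surname: Achebe before Ferreira before Harlow before Marino.
Andersen, Brennan, Ibarra and Vasquez all have date of most recent title 25 Jan 2001, so the next rule applies.
Andersen, Brennan, Ibarra and Vasquez are each Tour Winner, so the next rule applies.
Among Andersen, Brennan, Ibarra and Vasquez, alphabetically by surname: Andersen before Brennan before Ibarra before Vasquez.
Order: Achebe, Ferreira, Harlow, Marino, Andersen, Brennan, Ibarra, Vasquez.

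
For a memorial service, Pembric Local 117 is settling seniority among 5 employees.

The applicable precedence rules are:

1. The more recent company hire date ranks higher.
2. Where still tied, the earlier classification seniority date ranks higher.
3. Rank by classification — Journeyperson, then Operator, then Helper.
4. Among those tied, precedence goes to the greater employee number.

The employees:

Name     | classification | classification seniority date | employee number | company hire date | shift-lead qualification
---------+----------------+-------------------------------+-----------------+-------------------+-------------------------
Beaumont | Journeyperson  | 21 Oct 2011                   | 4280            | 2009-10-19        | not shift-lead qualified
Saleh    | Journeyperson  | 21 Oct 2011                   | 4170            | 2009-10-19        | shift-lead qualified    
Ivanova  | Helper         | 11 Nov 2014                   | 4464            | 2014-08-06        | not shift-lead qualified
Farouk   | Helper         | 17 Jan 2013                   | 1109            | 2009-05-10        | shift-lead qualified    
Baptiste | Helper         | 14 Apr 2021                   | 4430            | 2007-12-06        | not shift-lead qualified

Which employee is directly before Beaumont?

By company hire date (later first): Ivanova (2014-08-06); then Beaumont and Saleh (both 2009-10-19); then Farouk (2009-05-10); then Baptiste (2007-12-06).
Beaumont and Saleh both have classification seniority date 21 Oct 2011, so the next rule applies.
Beaumont and Saleh are each Journeyperson, so the next rule applies.
Among Beaumont and Saleh, by employee number (higher first): Beaumont (4280) before Saleh (4170).
Order: Ivanova, Beaumont, Saleh, Farouk, Baptiste.

Ivanova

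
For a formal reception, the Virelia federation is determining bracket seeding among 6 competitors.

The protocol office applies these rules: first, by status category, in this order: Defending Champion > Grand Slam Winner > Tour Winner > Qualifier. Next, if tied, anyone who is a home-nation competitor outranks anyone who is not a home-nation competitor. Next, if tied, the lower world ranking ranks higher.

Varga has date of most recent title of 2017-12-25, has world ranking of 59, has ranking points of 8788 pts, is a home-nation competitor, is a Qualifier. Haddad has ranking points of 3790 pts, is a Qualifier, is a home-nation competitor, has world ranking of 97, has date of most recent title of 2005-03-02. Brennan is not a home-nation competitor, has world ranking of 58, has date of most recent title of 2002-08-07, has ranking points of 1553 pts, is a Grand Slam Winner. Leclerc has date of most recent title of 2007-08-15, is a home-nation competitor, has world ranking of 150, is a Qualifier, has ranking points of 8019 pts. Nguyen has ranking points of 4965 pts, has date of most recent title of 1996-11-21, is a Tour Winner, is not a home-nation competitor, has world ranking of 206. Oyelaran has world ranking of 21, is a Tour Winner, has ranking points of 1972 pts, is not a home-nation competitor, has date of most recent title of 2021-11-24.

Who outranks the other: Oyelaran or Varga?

By status category: Brennan (Grand Slam Winner); then Oyelaran and Nguyen (Tour Winner); then Varga, Haddad and Leclerc (Qualifier).
Oyelaran and Nguyen are each not a home-nation competitor, so the next rule applies.
Among Oyelaran and Nguyen, by world ranking (lower first): Oyelaran (21) before Nguyen (206).
Varga, Haddad and Leclerc are each a home-nation competitor, so the next rule applies.
Among Varga, Haddad and Leclerc, by world ranking (lower first): Varga (59) before Haddad (97) before Leclerc (150).
So Oyelaran takes precedence.

Oyelaran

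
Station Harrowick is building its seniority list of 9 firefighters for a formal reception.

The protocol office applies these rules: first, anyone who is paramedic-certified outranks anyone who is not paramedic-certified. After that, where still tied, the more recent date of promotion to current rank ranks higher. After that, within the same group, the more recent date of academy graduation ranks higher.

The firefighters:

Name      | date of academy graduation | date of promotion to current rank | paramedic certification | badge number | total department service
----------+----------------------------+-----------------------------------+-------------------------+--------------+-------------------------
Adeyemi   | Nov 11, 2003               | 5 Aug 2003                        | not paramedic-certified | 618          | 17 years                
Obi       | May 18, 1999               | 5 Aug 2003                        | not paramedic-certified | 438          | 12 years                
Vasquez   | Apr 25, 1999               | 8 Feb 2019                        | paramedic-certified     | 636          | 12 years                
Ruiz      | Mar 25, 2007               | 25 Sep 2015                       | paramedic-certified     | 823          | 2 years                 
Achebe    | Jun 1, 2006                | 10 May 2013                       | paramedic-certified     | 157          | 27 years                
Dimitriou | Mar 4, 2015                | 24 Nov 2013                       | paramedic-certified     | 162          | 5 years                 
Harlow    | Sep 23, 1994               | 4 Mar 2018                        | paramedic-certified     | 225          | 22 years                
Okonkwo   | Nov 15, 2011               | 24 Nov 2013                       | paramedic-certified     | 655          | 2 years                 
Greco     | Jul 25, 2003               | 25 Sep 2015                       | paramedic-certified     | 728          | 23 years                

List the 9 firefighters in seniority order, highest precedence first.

By the first rule: Vasquez, Harlow, Ruiz, Greco, Dimitriou, Okonkwo and Achebe (each paramedic-certified); then Adeyemi and Obi (both not paramedic-certified).
Among Vasquez, Harlow, Ruiz, Greco, Dimitriou, Okonkwo and Achebe, by date of promotion to current rank (later first): Vasquez (8 Feb 2019) before Harlow (4 Mar 2018) before Ruiz and Greco (25 Sep 2015) before Dimitriou and Okonkwo (24 Nov 2013) before Achebe (10 May 2013).
Among Ruiz and Greco, by date of academy graduation (later first): Ruiz (Mar 25, 2007) before Greco (Jul 25, 2003).
Among Dimitriou and Okonkwo, by date of academy graduation (later first): Dimitriou (Mar 4, 2015) before Okonkwo (Nov 15, 2011).
Adeyemi and Obi both have date of promotion to current rank 5 Aug 2003, so the next rule applies.
Among Adeyemi and Obi, by date of academy graduation (later first): Adeyemi (Nov 11, 2003) before Obi (May 18, 1999).
Full order: Vasquez, Harlow, Ruiz, Greco, Dimitriou, Okonkwo, Achebe, Adeyemi, Obi.

Vasquez, Harlow, Ruiz, Greco, Dimitriou, Okonkwo, Achebe, Adeyemi, Obi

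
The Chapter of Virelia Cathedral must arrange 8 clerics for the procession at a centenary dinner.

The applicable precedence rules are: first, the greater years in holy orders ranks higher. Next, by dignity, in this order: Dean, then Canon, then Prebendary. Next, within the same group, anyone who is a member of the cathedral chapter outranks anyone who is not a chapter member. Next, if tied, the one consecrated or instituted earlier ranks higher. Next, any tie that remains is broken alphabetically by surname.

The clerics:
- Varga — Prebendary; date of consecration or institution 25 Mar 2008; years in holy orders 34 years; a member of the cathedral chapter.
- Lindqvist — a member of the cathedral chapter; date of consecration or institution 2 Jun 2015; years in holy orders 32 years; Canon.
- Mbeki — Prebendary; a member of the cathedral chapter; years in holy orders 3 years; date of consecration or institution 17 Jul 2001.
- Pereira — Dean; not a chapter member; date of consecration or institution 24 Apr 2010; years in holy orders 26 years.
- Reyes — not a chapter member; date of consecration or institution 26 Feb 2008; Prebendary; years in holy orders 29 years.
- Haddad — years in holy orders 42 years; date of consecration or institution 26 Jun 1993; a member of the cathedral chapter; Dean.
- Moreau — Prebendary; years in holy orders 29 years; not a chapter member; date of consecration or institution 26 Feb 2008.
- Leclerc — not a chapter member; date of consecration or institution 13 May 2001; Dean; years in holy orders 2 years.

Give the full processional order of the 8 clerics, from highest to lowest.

By years in holy orders (higher first): Haddad (42 years); then Varga (34 years); then Lindqvist (32 years); then Moreau and Reyes (both 29 years); then Pereira (26 years); then Mbeki (3 years); then Leclerc (2 years).
Moreau and Reyes are each Prebendary, so the next rule applies.
Moreau and Reyes are each not a chapter member, so the next rule applies.
Moreau and Reyes both have date of consecration or institution 26 Feb 2008, so the next rule applies.
Among Moreau and Reyes, alphabetically by surname: Moreau before Reyes.
Full order: Haddad, Varga, Lindqvist, Moreau, Reyes, Pereira, Mbeki, Leclerc.

Haddad, Varga, Lindqvist, Moreau, Reyes, Pereira, Mbeki, Leclerc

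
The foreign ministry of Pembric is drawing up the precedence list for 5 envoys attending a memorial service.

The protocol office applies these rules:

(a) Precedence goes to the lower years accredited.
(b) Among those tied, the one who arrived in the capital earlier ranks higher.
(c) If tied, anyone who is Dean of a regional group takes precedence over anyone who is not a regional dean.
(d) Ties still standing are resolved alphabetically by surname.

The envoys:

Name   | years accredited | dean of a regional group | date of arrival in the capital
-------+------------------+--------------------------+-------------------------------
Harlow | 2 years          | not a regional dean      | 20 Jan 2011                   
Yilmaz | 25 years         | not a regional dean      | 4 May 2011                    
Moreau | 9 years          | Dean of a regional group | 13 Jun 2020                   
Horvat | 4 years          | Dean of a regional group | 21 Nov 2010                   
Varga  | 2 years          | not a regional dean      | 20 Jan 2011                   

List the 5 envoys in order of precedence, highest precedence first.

Harlow, Varga, Horvat, Moreau, Yilmaz

By years accredited (lower first): Harlow and Varga (both 2 years); then Horvat (4 years); then Moreau (9 years); then Yilmaz (25 years).
Harlow and Varga both have date of arrival in the capital 20 Jan 2011, so the next rule applies.
Harlow and Varga are each not a regional dean, so the next rule applies.
Among Harlow and Varga, alphabetically by surname: Harlow before Varga.
Full order: Harlow, Varga, Horvat, Moreau, Yilmaz.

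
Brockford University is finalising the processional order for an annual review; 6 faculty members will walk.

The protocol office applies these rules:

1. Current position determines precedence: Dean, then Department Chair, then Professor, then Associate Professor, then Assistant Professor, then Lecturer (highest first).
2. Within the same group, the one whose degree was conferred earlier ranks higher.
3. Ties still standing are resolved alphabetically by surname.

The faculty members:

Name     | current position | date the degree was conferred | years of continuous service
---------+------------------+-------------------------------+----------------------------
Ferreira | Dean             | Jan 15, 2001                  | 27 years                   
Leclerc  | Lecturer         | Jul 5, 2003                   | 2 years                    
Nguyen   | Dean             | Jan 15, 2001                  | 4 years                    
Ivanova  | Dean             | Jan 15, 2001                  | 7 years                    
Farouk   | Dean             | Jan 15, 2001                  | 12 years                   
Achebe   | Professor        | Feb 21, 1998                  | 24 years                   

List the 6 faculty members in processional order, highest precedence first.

By current position: Farouk, Ferreira, Ivanova and Nguyen (Dean); then Achebe (Professor); then Leclerc (Lecturer).
Farouk, Ferreira, Ivanova and Nguyen all have date the degree was conferred Jan 15, 2001, so the next rule applies.
Among Farouk, Ferreira, Ivanova and Nguyen, alphabetically by surname: Farouk before Ferreira before Ivanova before Nguyen.
Full order: Farouk, Ferreira, Ivanova, Nguyen, Achebe, Leclerc.

Farouk, Ferreira, Ivanova, Nguyen, Achebe, Leclerc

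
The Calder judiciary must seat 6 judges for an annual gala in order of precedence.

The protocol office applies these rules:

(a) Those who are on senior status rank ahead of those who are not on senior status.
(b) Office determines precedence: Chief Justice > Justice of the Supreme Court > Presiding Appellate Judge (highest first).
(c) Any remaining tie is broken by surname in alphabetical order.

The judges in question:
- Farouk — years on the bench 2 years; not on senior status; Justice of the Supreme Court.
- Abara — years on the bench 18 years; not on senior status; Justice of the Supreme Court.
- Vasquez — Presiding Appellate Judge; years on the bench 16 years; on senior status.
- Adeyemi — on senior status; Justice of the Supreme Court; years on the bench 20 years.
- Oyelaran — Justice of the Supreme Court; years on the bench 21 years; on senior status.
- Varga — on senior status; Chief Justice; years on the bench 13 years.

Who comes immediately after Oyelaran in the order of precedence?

Vasquez

By the first rule: Varga, Adeyemi, Oyelaran and Vasquez (each on senior status); then Abara and Farouk (both not on senior status).
Among Varga, Adeyemi, Oyelaran and Vasquez, by office: Varga (Chief Justice) before Adeyemi and Oyelaran (Justice of the Supreme Court) before Vasquez (Presiding Appellate Judge).
Among Adeyemi and Oyelaran, alphabetically by surname: Adeyemi before Oyelaran.
Abara and Farouk are each Justice of the Supreme Court, so the next rule applies.
Among Abara and Farouk, alphabetically by surname: Abara before Farouk.
Order: Varga, Adeyemi, Oyelaran, Vasquez, Abara, Farouk.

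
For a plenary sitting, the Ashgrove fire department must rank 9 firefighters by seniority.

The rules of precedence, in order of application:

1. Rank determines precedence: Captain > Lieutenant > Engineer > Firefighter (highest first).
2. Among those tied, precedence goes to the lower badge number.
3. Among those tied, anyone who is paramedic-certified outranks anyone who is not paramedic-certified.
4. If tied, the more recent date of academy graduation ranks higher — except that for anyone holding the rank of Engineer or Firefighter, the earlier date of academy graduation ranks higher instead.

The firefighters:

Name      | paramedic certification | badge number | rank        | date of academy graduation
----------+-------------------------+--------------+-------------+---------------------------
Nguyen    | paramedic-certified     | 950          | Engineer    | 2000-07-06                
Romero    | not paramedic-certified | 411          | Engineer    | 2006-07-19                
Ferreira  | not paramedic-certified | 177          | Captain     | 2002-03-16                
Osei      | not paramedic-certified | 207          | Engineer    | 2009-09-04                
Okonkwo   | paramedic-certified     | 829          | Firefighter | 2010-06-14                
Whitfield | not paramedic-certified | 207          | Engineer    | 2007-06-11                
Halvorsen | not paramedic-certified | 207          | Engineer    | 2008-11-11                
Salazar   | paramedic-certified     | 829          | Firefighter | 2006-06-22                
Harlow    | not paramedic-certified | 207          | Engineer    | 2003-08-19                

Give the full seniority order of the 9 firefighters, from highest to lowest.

By rank: Ferreira (Captain); then Harlow, Whitfield, Halvorsen, Osei, Romero and Nguyen (Engineer); then Salazar and Okonkwo (Firefighter).
Among Harlow, Whitfield, Halvorsen, Osei, Romero and Nguyen, by badge number (lower first): Harlow, Whitfield, Halvorsen and Osei (207) before Romero (411) before Nguyen (950).
Harlow, Whitfield, Halvorsen and Osei are each not paramedic-certified, so the next rule applies.
Among Harlow, Whitfield, Halvorsen and Osei, by date of academy graduation (earlier first) (reversed rule for this group): Harlow (2003-08-19) before Whitfield (2007-06-11) before Halvorsen (2008-11-11) before Osei (2009-09-04).
Salazar and Okonkwo both have badge number 829, so the next rule applies.
Salazar and Okonkwo are each paramedic-certified, so the next rule applies.
Among Salazar and Okonkwo, by date of academy graduation (earlier first) (reversed rule for this group): Salazar (2006-06-22) before Okonkwo (2010-06-14).
Full order: Ferreira, Harlow, Whitfield, Halvorsen, Osei, Romero, Nguyen, Salazar, Okonkwo.

Ferreira, Harlow, Whitfield, Halvorsen, Osei, Romero, Nguyen, Salazar, Okonkwo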